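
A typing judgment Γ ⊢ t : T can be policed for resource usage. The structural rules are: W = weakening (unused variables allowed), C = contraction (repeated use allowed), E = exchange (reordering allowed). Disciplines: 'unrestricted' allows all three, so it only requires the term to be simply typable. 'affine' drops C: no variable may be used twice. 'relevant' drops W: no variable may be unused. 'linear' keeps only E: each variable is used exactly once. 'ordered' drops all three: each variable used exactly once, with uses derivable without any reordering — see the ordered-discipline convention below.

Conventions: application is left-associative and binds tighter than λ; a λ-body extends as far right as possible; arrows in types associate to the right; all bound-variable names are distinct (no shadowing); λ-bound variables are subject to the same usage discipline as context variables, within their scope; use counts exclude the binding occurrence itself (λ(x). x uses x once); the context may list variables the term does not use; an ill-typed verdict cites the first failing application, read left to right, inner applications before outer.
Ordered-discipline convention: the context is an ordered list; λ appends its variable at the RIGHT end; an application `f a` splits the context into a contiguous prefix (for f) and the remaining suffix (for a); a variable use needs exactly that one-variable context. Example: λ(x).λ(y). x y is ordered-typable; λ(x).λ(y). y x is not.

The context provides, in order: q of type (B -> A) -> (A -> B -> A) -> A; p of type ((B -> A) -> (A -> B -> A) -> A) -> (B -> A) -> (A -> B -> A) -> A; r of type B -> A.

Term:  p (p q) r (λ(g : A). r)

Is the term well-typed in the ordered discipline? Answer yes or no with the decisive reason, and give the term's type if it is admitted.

no — repeated use of p ×2, r ×2; g left unused
usage: q: 1, p: 2, r: 2, g (λ-bound): 0
left-to-right use order: p, p, q, r, r
typing: the term checks, with type A
all disciplines: ordered ✗, linear ✗, affine ✗, relevant ✗, unrestricted ✓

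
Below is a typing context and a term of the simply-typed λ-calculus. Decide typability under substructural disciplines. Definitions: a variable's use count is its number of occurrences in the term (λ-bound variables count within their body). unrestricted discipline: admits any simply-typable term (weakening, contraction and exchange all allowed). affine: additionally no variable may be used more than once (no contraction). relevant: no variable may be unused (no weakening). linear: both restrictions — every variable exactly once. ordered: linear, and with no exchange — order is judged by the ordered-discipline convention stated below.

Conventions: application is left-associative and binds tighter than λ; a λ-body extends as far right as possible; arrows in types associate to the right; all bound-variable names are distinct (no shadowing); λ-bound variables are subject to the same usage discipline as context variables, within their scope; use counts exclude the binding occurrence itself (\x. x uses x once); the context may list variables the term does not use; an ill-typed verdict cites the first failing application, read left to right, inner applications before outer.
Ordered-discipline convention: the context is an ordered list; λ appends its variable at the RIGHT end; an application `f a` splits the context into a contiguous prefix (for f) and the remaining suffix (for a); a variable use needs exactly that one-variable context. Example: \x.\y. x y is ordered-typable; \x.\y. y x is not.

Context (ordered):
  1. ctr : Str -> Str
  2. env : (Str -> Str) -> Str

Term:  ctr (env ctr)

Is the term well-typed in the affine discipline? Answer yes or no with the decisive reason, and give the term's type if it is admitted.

no — repeated use of ctr ×2
usage: ctr: 2×; env: 1×
left-to-right use order: ctr, env, ctr
typing: ✓ — Str
all disciplines: ordered ✗ · linear ✗ · affine ✗ · relevant ✓ · unrestricted ✓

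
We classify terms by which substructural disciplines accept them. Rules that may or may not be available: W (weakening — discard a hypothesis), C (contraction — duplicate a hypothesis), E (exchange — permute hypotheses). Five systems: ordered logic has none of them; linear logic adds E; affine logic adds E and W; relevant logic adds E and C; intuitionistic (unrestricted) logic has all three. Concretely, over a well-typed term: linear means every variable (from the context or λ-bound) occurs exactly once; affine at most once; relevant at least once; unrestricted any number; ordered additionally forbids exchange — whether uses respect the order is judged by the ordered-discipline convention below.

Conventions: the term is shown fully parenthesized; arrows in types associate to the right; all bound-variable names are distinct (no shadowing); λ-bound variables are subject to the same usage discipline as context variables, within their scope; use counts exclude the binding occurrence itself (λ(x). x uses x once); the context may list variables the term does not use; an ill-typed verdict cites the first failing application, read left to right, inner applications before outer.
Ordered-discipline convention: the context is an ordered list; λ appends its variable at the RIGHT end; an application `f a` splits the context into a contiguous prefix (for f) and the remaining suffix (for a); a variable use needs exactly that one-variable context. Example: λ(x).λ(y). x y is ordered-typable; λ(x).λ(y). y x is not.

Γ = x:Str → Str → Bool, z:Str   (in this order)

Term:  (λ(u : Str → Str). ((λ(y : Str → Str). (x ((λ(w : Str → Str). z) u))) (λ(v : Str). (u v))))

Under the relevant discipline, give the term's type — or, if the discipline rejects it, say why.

not well-typed under relevant — y, w left unused
variable uses: x: 1×; z: 1×; u (bound): 2×; y (bound): 0×; w (bound): 0×; v (bound): 1×
left-to-right use order: x, z, u, u, v
typing: the term checks, with type (Str → Str) → Str → Bool
summary: ordered ✗ | linear ✗ | affine ✗ | relevant ✗ | unrestricted ✓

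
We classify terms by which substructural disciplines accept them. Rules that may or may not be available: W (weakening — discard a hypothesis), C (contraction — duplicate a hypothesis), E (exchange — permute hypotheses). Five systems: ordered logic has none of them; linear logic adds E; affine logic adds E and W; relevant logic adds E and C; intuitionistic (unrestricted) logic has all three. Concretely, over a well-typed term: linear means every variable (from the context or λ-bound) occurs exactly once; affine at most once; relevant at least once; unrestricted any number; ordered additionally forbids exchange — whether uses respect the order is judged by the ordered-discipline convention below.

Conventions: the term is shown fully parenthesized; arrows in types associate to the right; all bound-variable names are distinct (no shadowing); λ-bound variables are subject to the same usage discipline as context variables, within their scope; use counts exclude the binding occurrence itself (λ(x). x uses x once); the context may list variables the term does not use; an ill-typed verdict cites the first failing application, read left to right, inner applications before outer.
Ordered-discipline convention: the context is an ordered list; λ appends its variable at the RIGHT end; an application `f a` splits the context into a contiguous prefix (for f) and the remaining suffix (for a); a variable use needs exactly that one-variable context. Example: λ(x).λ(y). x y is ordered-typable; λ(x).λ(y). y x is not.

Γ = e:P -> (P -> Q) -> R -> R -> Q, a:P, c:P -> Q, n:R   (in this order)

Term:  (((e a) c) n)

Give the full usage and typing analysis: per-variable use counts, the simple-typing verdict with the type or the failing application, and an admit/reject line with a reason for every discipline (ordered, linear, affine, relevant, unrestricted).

use counts: e: 1×, a: 1×, c: 1×, n: 1×
uses in reading order: e, a, c, n
typing: ✓ — R -> Q
ordered: ✓ — e, a, c, n: once each, no exchange needed
linear: ✓ — exactly-once usage across e, a, c, n
affine: ✓ — at most one use each (e, a, c, n)
relevant: ✓ — e, a, c, n: all used, weakening unneeded
unrestricted: ✓ — well-typed at R -> Q; no restrictions here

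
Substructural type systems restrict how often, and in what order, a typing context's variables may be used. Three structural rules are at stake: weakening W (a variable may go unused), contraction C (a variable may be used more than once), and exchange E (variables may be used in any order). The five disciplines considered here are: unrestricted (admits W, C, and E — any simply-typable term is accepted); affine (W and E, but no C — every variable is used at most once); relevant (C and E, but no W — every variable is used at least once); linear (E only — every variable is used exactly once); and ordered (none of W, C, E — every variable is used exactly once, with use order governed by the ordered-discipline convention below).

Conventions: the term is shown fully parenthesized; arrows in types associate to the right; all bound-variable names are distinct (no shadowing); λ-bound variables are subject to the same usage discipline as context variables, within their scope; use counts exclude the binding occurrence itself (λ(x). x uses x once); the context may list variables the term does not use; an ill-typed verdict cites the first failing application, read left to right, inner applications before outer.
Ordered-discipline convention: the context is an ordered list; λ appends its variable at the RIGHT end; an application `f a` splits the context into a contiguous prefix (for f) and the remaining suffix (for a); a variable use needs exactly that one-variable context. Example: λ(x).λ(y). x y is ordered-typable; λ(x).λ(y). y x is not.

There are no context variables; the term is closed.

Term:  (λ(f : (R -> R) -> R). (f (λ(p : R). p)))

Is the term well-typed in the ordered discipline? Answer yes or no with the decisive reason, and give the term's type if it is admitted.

yes — one use each (f, p); ordered split holds; term : ((R -> R) -> R) -> R
variable uses: f [bound]: 1×; p [bound]: 1×
left-to-right use order: f, p
typing: ✓ — ((R -> R) -> R) -> R
across the five disciplines: ordered ✓ | linear ✓ | affine ✓ | relevant ✓ | unrestricted ✓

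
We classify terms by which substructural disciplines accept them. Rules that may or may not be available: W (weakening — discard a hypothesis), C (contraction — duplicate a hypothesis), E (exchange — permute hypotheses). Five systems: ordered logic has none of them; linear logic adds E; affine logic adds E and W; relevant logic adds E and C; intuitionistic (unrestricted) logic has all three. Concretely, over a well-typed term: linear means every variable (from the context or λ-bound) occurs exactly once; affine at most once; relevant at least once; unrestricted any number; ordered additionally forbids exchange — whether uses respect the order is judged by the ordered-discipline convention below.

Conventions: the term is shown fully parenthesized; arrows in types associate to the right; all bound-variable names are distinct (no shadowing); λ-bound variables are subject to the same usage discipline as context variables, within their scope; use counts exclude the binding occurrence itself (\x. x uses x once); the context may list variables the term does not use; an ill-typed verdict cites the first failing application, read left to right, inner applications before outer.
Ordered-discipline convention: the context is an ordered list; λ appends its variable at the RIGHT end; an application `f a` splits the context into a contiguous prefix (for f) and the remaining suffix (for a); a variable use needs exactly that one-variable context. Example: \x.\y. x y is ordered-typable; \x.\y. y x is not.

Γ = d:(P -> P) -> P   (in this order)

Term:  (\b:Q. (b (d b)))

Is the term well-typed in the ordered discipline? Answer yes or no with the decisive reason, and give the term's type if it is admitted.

no — the type mismatch rejects it
counts: d: 1; b (λ-bound): 2
order of uses: b, d, b
typing: ill-typed: a function awaiting P -> P gets Q
summary: ordered ✗ · linear ✗ · affine ✗ · relevant ✗ · unrestricted ✗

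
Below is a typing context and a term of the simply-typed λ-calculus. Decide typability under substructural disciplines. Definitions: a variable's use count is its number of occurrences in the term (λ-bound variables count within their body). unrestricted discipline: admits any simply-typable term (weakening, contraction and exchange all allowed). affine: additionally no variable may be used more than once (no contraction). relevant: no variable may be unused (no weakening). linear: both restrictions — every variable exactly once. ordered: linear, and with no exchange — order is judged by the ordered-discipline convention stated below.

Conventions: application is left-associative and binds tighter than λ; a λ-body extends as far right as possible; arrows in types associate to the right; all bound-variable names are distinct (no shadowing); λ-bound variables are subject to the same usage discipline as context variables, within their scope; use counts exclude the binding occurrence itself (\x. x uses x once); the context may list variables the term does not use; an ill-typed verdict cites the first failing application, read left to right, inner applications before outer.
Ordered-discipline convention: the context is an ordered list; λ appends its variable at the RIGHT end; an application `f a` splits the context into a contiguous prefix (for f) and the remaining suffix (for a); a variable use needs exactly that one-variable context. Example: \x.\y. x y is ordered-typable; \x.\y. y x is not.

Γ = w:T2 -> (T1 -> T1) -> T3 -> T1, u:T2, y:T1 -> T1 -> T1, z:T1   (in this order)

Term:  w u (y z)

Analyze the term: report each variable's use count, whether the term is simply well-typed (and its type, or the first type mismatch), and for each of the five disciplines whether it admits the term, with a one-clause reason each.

use counts: w=1, u=1, y=1, z=1
use order (left to right): w, u, y, z
typing: well-typed at T3 -> T1
ordered: ✓, w, u, y, z once each; derivable with no W/C/E
linear: ✓, w, u, y, z: one use apiece
affine: ✓, at most one use each (w, u, y, z)
relevant: ✓, none of w, u, y, z goes unused
unrestricted: ✓, simply typable at T3 -> T1; W, C, E all held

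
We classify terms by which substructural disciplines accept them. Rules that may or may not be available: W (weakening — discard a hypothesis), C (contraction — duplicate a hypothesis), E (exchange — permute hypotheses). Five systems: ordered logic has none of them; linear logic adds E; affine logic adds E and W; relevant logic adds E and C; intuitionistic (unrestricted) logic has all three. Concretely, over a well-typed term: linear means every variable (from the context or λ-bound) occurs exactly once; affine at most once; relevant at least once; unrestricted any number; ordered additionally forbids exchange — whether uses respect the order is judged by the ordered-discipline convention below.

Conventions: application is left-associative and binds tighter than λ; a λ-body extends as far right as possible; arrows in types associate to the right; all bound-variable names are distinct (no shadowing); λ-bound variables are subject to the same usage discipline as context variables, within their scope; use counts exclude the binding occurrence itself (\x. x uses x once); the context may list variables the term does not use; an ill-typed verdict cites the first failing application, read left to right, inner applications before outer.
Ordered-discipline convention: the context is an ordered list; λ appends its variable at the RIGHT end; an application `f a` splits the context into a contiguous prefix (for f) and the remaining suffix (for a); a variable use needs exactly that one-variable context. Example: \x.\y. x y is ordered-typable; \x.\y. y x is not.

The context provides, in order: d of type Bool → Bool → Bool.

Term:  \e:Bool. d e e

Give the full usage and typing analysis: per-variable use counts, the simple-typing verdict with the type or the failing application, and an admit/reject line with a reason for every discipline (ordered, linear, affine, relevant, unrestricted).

variable uses: d ×1, e (bound) ×2
left-to-right use order: d, e, e
typing: well-typed at Bool → Bool
ordered: ✗ — needs contraction — e ×2
linear: ✗ — needs contraction — e ×2
affine: ✗ — needs contraction — e ×2
relevant: ✓ — d, e: all used, weakening unneeded
unrestricted: ✓ — type-checks (Bool → Bool) and nothing is barred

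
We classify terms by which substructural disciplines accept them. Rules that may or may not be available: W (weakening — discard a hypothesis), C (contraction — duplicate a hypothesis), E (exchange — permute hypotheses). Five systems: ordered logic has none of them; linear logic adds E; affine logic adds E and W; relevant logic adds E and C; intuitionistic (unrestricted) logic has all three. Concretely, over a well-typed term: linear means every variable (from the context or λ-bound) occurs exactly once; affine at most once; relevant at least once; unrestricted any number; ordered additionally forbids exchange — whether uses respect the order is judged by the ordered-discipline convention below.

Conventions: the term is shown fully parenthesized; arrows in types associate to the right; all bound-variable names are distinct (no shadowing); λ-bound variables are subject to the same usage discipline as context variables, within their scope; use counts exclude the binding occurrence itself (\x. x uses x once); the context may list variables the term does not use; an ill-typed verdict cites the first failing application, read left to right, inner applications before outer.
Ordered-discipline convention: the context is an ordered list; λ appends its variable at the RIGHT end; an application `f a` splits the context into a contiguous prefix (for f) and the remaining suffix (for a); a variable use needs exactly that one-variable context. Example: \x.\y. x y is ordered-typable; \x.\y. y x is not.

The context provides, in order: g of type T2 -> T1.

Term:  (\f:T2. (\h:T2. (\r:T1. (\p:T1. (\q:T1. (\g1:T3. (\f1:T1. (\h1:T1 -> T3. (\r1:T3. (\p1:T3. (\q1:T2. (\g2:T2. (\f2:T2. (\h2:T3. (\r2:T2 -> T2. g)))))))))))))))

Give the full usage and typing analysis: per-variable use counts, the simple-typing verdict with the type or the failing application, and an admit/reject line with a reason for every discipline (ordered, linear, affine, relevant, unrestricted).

use counts: g=1, f [bound]=0, h [bound]=0, r [bound]=0, p [bound]=0, q [bound]=0, g1 [bound]=0, f1 [bound]=0, h1 [bound]=0, r1 [bound]=0, p1 [bound]=0, q1 [bound]=0, g2 [bound]=0, f2 [bound]=0, h2 [bound]=0, r2 [bound]=0
left-to-right use order: g
typing: ✓ — T2 -> T2 -> T1 -> T1 -> T1 -> T3 -> T1 -> (T1 -> T3) -> T3 -> T3 -> T2 -> T2 -> T2 -> T3 -> (T2 -> T2) -> T2 -> T1
ordered: ✗, needs weakening: f, h, r, p, q, g1, f1, h1, r1, p1, q1, g2, f2, h2, r2 unused
linear: ✗, needs weakening: f, h, r, p, q, g1, f1, h1, r1, p1, q1, g2, f2, h2, r2 unused
affine: ✓, g, f, h, r, p, q, g1, f1, h1, r1, p1, q1, g2, f2, h2, r2: no repeats, contraction unneeded
relevant: ✗, needs weakening: f, h, r, p, q, g1, f1, h1, r1, p1, q1, g2, f2, h2, r2 unused
unrestricted: ✓, simply typable at T2 -> T2 -> T1 -> T1 -> T1 -> T3 -> T1 -> (T1 -> T3) -> T3 -> T3 -> T2 -> T2 -> T2 -> T3 -> (T2 -> T2) -> T2 -> T1; W, C, E all held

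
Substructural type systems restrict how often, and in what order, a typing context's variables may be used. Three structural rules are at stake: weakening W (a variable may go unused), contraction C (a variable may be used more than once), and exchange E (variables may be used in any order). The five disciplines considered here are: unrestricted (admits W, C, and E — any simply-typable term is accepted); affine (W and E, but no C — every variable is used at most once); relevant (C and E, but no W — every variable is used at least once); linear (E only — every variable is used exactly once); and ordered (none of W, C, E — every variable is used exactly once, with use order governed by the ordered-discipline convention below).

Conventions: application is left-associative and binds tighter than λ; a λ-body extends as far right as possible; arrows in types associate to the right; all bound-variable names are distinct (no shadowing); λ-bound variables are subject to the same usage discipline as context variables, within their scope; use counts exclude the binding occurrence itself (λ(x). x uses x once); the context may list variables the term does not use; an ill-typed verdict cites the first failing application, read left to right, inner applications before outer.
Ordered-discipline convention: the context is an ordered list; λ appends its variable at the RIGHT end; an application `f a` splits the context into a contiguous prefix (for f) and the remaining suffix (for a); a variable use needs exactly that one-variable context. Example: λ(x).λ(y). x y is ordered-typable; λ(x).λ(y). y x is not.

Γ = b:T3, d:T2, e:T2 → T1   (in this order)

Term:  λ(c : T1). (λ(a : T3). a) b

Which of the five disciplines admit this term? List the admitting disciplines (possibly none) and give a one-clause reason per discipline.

accepted by: affine, unrestricted
variable uses: b: 1×, d: 0×, e: 0×, c (λ-bound): 0×, a (λ-bound): 1×
left-to-right use order: a, b
typing: the term checks, with type T1 → T3
ordered: ✗, d, e, c left unused
linear: ✗, d, e, c left unused
affine: ✓, no duplicate uses among b, d, e, c, a
relevant: ✗, d, e, c left unused
unrestricted: ✓, typability at T1 → T3 is all that's needed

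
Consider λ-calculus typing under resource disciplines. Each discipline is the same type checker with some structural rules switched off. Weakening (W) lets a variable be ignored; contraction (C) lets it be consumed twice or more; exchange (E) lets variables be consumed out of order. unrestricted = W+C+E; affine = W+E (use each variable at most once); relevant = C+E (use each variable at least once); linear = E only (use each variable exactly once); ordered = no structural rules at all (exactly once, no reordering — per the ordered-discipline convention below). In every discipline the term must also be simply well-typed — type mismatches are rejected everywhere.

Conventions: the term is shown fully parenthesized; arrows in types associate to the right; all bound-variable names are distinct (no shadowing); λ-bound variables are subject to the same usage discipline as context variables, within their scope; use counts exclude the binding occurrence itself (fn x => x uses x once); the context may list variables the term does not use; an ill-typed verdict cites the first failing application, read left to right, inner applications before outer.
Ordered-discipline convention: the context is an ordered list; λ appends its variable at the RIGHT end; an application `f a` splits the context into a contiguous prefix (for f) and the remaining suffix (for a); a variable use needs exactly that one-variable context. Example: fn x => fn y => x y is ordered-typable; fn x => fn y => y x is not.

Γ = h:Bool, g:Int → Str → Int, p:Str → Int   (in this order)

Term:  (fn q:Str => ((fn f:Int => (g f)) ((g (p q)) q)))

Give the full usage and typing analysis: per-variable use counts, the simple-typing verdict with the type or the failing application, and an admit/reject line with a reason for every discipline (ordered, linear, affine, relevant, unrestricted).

counts: h: 0×, g: 2×, p: 1×, q [bound]: 2×, f [bound]: 1×
use order (left to right): g, f, g, p, q, q
typing: ✓ — Str → Str → Int
ordered: ✗, uses contraction: g ×2, q ×2; needs weakening: h unused
linear: ✗, uses contraction: g ×2, q ×2; needs weakening: h unused
affine: ✗, uses contraction: g ×2, q ×2
relevant: ✗, needs weakening: h unused
unrestricted: ✓, typability at Str → Str → Int is all that's needed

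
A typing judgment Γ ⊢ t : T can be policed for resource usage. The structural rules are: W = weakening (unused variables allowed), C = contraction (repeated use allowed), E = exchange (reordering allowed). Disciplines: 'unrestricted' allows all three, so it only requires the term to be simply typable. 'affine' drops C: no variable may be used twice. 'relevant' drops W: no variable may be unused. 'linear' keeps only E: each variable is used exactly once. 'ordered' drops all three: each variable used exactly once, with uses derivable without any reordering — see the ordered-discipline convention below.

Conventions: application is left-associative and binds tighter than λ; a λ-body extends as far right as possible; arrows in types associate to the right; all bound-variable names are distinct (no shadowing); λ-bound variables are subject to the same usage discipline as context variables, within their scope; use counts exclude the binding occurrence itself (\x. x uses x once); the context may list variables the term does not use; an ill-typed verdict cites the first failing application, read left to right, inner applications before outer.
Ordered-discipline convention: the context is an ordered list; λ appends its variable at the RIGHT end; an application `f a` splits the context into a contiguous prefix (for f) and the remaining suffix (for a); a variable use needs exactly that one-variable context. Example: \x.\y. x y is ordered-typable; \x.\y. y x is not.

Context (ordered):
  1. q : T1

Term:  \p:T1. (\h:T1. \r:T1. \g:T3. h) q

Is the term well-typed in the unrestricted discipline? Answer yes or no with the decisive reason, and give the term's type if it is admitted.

yes — type-checks (T1 → T1 → T3 → T1) and nothing is barred; term : T1 → T1 → T3 → T1
variable uses: q: 1; p (λ-bound): 0; h (λ-bound): 1; r (λ-bound): 0; g (λ-bound): 0
order of uses: h, q
typing: well-typed at T1 → T1 → T3 → T1
all disciplines: ordered ✗ | linear ✗ | affine ✓ | relevant ✗ | unrestricted ✓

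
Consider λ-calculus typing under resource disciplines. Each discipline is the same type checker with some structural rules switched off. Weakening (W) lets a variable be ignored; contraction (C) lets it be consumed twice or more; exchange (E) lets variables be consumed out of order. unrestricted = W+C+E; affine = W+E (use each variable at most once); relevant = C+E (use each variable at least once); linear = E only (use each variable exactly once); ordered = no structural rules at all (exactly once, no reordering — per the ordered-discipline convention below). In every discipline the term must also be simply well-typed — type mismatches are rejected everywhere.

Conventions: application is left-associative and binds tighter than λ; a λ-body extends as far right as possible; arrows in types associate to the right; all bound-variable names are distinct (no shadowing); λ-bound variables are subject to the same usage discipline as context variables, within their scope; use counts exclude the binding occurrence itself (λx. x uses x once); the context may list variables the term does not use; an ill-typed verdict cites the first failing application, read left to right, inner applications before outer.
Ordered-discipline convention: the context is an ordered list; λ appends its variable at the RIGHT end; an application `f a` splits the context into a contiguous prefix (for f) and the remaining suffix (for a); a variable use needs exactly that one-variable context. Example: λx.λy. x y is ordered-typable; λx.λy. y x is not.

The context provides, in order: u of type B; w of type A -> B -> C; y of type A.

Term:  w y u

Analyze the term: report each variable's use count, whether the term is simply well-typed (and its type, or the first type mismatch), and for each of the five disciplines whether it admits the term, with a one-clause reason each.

counts: u: 1×; w: 1×; y: 1×
left-to-right use order: w, y, u
typing: well-typed — term : C
ordered: ✗ — needs exchange: uses follow w, y, u
linear: ✓ — exactly-once usage across u, w, y
affine: ✓ — u, w, y: no repeats, contraction unneeded
relevant: ✓ — every one of u, w, y appears
unrestricted: ✓ — typability at C is all that's needed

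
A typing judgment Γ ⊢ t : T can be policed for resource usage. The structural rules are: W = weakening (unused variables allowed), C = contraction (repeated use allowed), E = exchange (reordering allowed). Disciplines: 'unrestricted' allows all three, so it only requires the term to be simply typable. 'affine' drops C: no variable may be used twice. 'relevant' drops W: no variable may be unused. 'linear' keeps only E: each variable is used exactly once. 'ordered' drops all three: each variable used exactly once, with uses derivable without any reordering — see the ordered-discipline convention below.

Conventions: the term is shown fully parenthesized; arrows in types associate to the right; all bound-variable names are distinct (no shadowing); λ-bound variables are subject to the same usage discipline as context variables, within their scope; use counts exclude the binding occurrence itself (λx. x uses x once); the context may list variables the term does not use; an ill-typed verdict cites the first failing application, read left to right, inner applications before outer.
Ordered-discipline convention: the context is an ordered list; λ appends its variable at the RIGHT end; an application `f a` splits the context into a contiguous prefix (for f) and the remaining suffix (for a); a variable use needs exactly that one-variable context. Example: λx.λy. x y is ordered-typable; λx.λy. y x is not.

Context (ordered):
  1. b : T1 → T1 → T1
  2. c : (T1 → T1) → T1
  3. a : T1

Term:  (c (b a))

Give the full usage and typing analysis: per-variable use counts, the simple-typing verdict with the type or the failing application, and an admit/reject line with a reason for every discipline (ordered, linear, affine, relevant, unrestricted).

counts: b: 1×, c: 1×, a: 1×
use order (left to right): c, b, a
typing: well-typed — term : T1
ordered: ✗ — use order c, b, a needs exchange
linear: ✓ — each of b, c, a used exactly once
affine: ✓ — no duplicate uses among b, c, a
relevant: ✓ — at least one use each (b, c, a)
unrestricted: ✓ — typability at T1 is all that's needed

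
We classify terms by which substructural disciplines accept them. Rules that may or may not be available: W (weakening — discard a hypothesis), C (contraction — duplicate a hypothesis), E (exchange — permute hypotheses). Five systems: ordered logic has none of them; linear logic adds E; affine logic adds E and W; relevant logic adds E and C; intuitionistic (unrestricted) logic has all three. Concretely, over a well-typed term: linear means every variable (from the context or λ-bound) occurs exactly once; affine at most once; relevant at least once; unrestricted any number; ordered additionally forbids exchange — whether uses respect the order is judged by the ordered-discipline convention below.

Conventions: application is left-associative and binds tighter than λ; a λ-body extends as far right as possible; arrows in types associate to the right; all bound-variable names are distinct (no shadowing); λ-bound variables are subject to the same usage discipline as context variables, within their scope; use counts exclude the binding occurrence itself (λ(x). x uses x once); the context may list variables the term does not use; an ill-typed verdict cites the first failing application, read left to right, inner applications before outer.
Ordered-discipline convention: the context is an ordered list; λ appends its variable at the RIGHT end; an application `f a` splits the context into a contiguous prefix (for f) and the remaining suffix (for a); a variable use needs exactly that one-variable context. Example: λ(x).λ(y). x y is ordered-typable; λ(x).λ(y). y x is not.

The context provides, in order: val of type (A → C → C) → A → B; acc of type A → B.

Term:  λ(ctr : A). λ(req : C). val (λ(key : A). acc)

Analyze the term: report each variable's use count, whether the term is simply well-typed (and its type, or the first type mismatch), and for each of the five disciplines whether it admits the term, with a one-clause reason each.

usage: val ×1; acc ×1; ctr (bound) ×0; req (bound) ×0; key (bound) ×0
use order (left to right): val, acc
typing: ill-typed: argument of type A → A → B where A → C → C is required
ordered: ✗, not simply typable
linear: ✗, fails simple typing
affine: ✗, a type mismatch blocks all five
relevant: ✗, the type mismatch rejects it
unrestricted: ✗, not simply typable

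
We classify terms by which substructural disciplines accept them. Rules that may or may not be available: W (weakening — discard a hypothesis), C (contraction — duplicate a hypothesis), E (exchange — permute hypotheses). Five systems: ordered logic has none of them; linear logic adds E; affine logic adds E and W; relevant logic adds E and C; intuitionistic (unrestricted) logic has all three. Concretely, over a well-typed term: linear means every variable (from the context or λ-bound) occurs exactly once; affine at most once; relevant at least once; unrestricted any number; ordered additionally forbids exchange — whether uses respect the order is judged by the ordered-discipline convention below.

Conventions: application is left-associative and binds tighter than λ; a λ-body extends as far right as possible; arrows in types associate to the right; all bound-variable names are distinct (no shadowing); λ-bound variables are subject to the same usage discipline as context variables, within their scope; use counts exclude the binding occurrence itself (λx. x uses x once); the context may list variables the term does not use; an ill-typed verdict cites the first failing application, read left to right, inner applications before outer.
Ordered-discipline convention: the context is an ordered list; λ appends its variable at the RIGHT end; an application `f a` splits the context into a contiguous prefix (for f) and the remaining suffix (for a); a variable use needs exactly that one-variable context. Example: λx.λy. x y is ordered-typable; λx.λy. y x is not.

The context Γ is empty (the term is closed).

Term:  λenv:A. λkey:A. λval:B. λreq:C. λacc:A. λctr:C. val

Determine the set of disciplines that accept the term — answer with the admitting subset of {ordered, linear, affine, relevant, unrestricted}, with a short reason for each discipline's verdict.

accepted by: affine, unrestricted
counts: env [bound] ×0; key [bound] ×0; val [bound] ×1; req [bound] ×0; acc [bound] ×0; ctr [bound] ×0
left-to-right use order: val
typing: the term checks, with type A → A → B → C → A → C → B
ordered: ✗, env, key, req, acc, ctr left unused
linear: ✗, env, key, req, acc, ctr left unused
affine: ✓, no duplicate uses among env, key, val, req, acc, ctr
relevant: ✗, env, key, req, acc, ctr left unused
unrestricted: ✓, well-typed at A → A → B → C → A → C → B; no restrictions here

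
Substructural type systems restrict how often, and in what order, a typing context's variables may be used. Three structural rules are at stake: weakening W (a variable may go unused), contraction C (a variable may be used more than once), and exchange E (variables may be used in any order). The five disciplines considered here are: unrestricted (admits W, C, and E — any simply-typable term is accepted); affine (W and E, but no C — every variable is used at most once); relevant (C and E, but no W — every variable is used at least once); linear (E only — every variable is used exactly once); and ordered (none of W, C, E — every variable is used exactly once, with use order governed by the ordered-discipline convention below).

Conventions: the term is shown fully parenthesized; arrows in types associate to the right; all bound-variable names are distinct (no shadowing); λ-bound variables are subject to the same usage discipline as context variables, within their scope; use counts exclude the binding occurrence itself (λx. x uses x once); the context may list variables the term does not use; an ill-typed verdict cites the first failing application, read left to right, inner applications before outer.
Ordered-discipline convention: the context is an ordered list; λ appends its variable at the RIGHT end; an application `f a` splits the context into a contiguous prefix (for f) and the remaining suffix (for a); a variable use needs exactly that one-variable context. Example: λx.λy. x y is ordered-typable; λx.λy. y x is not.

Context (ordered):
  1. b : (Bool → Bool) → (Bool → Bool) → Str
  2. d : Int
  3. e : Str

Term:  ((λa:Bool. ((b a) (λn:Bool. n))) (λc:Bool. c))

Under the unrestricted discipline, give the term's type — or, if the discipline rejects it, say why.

not well-typed under unrestricted — a type mismatch blocks all five
usage: b ×1; d ×0; e ×0; a (λ-bound) ×1; n (λ-bound) ×1; c (λ-bound) ×1
left-to-right use order: b, a, n, c
typing: ill-typed: a function awaiting Bool → Bool gets Bool
summary: ordered ✗ · linear ✗ · affine ✗ · relevant ✗ · unrestricted ✗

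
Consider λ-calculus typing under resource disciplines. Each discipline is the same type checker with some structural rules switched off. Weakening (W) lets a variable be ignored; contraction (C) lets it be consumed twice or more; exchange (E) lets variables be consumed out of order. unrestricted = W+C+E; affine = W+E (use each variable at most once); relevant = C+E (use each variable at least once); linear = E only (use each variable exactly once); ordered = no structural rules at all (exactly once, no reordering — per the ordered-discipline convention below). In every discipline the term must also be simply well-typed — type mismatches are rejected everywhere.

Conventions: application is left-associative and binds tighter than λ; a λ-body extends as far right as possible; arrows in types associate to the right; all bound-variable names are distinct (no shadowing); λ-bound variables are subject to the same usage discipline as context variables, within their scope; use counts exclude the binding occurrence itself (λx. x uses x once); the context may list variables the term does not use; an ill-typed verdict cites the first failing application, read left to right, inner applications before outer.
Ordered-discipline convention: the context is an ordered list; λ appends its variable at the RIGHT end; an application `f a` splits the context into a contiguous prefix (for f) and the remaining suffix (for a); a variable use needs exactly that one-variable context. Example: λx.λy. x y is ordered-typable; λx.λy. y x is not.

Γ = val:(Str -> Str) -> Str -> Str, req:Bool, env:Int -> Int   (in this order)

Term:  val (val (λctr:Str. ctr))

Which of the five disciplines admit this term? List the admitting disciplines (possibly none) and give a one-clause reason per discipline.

accepted by: unrestricted
variable uses: val=2, req=0, env=0, ctr [bound]=1
use order (left to right): val, val, ctr
typing: the term checks, with type Str -> Str
ordered: ✗ — needs contraction — val ×2; needs weakening: req, env unused
linear: ✗ — needs contraction — val ×2; needs weakening: req, env unused
affine: ✗ — needs contraction — val ×2
relevant: ✗ — needs weakening: req, env unused
unrestricted: ✓ — typability at Str -> Str is all that's needed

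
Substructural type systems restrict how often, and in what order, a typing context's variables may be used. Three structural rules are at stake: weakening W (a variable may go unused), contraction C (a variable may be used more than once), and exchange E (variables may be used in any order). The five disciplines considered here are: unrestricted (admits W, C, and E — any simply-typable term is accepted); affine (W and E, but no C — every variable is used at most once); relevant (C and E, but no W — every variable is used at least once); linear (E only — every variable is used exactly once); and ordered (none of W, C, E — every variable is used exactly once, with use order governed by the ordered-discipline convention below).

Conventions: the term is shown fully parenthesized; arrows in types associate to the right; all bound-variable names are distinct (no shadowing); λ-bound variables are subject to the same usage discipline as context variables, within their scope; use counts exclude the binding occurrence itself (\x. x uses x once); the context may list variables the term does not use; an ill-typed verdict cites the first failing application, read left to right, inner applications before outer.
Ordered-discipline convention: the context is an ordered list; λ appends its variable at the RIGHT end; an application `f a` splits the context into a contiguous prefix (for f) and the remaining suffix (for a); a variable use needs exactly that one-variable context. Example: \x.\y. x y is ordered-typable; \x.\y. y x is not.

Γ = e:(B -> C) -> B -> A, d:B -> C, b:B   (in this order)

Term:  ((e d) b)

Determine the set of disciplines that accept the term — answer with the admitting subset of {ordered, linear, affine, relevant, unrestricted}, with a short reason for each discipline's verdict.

admitted in: ordered, linear, affine, relevant, unrestricted
variable uses: e: 1×; d: 1×; b: 1×
left-to-right use order: e, d, b
typing: well-typed at A
ordered: ✓ — e, d, b: once each, no exchange needed
linear: ✓ — exactly-once usage across e, d, b
affine: ✓ — no duplicate uses among e, d, b
relevant: ✓ — every one of e, d, b appears
unrestricted: ✓ — well-typed at A; no restrictions here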